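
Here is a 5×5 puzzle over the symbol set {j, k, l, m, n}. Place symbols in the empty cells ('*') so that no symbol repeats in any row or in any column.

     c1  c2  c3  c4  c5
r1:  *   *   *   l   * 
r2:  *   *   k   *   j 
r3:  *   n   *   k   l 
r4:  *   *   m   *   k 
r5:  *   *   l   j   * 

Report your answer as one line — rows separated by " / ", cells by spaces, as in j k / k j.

(r3,c3): row 3 has {k,l,n}; column 3 has {k,l,m}, so it must be j.
(r4,c4): row 4 has {k,m}; column 4 has {j,k,l}, so it must be n.
(r1,c3): row 1 has {l}; column 3 has {j,k,l,m}, so it must be n.
(r1,c5): row 1 has {l,n}; column 5 has {j,k,l}, so it must be m.
(r2,c4): row 2 has {j,k}; column 4 has {j,k,l,n}, so it must be m.
(r3,c1): row 3 has {j,k,l,n}; column 1 is empty so far, so it must be m.
(r5,c5): row 5 has {j,l}; column 5 has {j,k,l,m}, so it must be n.
(r2,c2): row 2 has {j,k,m}; column 2 has {n}, so it must be l.
(r4,c2): row 4 has {k,m,n}; column 2 has {l,n}, so it must be j.
(r5,c1): row 5 has {j,l,n}; column 1 has {m}, so it must be k.
(r5,c2): row 5 has {j,k,l,n}; column 2 has {j,l,n}, so it must be m.
(r1,c1): row 1 has {l,m,n}; column 1 has {k,m}, so it must be j.
(r1,c2): row 1 has {j,l,m,n}; column 2 has {j,l,m,n}, so it must be k.
(r2,c1): row 2 has {j,k,l,m}; column 1 has {j,k,m}, so it must be n.
(r4,c1): row 4 has {j,k,m,n}; column 1 has {j,k,m,n}, so it must be l.

j k n l m / n l k m j / m n j k l / l j m n k / k m l j n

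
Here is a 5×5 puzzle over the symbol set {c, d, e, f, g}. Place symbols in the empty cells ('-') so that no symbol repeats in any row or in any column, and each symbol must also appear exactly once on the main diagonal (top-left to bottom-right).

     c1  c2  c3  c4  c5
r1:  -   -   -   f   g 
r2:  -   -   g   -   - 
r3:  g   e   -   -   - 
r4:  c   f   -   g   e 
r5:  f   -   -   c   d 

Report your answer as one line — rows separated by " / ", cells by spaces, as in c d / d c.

e d c f g / d c g e f / g e f d c / c f d g e / f g e c d

(r1,c1) = e
(r2,c1) = d
(r2,c2) = c
(r2,c4) = e
(r2,c5) = f
(r3,c3) = f
(r3,c4) = d
(r3,c5) = c
(r4,c3) = d
(r5,c2) = g
(r5,c3) = e
(r1,c2) = d
(r1,c3) = c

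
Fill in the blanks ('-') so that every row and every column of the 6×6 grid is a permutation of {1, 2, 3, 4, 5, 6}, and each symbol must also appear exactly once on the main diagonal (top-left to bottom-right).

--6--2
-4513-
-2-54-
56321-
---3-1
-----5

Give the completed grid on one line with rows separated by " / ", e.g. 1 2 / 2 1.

3 1 6 4 5 2 / 2 4 5 1 3 6 / 6 2 1 5 4 3 / 5 6 3 2 1 4 / 4 5 2 3 6 1 / 1 3 4 6 2 5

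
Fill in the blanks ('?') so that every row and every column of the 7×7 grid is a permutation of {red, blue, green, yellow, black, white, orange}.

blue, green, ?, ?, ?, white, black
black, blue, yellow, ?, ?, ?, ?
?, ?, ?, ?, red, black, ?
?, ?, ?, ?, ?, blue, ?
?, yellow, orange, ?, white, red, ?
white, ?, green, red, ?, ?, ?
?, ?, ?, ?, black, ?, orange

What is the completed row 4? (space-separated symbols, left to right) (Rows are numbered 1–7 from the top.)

orange red black yellow green blue white

(r1,c3) = red
(r5,c1) = green
(r5,c7) = blue
(r6,c7) = yellow
(r5,c4) = black
(r6,c6) = orange
(r2,c6) = green
(r6,c2) = black
(r6,c5) = blue
(r7,c6) = yellow
(r2,c5) = orange
(r7,c1) = red
(r7,c2) = white
(r7,c3) = blue
(r7,c4) = green
(r1,c5) = yellow
(r2,c4) = white
(r2,c7) = red
(r3,c2) = orange
(r3,c3) = white
(r3,c7) = green
(r4,c2) = red
(r4,c3) = black
(r4,c5) = green
(r4,c7) = white
(r1,c4) = orange
(r3,c1) = yellow
(r3,c4) = blue
(r4,c1) = orange
(r4,c4) = yellow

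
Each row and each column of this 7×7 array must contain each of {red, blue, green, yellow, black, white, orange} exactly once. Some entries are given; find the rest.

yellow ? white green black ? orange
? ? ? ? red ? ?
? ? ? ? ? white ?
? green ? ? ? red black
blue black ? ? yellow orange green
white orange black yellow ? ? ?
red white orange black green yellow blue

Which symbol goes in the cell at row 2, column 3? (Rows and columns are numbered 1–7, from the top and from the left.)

At row 1, column 6: row 1 has {green,yellow,black,white,orange}; column 6 has {red,yellow,white,orange}; that leaves blue.
At row 4, column 1: row 4 has {red,green,black}; column 1 has {red,blue,yellow,white}; that leaves orange.
At row 5, column 3: row 5 has {blue,green,yellow,black,orange}; column 3 has {black,white,orange}; that leaves red.
At row 5, column 4: row 5 has {red,blue,green,yellow,black,orange}; column 4 has {green,yellow,black}; that leaves white.
At row 6, column 5: row 6 has {yellow,black,white,orange}; column 5 has {red,green,yellow,black}; that leaves blue.
At row 6, column 6: row 6 has {blue,yellow,black,white,orange}; column 6 has {red,blue,yellow,white,orange}; that leaves green.
At row 6, column 7: row 6 has {blue,green,yellow,black,white,orange}; column 7 has {blue,green,black,orange}; that leaves red.
At row 1, column 2: row 1 has {blue,green,yellow,black,white,orange}; column 2 has {green,black,white,orange}; that leaves red.
At row 2, column 6: row 2 has {red}; column 6 has {red,blue,green,yellow,white,orange}; that leaves black.
At row 3, column 5: row 3 has {white}; column 5 has {red,blue,green,yellow,black}; that leaves orange.
At row 3, column 7: row 3 has {white,orange}; column 7 has {red,blue,green,black,orange}; that leaves yellow.
At row 4, column 4: row 4 has {red,green,black,orange}; column 4 has {green,yellow,black,white}; that leaves blue.
At row 4, column 5: row 4 has {red,blue,green,black,orange}; column 5 has {red,blue,green,yellow,black,orange}; that leaves white.
At row 2, column 1: row 2 has {red,black}; column 1 has {red,blue,yellow,white,orange}; that leaves green.
At row 2, column 4: row 2 has {red,green,black}; column 4 has {blue,green,yellow,black,white}; that leaves orange.
At row 2, column 7: row 2 has {red,green,black,orange}; column 7 has {red,blue,green,yellow,black,orange}; that leaves white.
At row 3, column 1: row 3 has {yellow,white,orange}; column 1 has {red,blue,green,yellow,white,orange}; that leaves black.
At row 3, column 2: row 3 has {yellow,black,white,orange}; column 2 has {red,green,black,white,orange}; that leaves blue.
At row 3, column 3: row 3 has {blue,yellow,black,white,orange}; column 3 has {red,black,white,orange}; that leaves green.
At row 3, column 4: row 3 has {blue,green,yellow,black,white,orange}; column 4 has {blue,green,yellow,black,white,orange}; that leaves red.
At row 4, column 3: row 4 has {red,blue,green,black,white,orange}; column 3 has {red,green,black,white,orange}; that leaves yellow.
At row 2, column 2: row 2 has {red,green,black,white,orange}; column 2 has {red,blue,green,black,white,orange}; that leaves yellow.
At row 2, column 3: row 2 has {red,green,yellow,black,white,orange}; column 3 has {red,green,yellow,black,white,orange}; that leaves blue.

blue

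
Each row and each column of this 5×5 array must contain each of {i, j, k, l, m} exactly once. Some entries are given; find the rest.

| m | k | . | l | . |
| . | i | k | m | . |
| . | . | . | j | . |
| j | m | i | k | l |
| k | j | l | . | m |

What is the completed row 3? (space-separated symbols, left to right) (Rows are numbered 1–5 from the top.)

i l m j k

(r1,c3) = j
(r1,c5) = i
(r2,c1) = l
(r2,c5) = j
(r3,c1) = i
(r3,c2) = l
(r3,c3) = m
(r3,c5) = k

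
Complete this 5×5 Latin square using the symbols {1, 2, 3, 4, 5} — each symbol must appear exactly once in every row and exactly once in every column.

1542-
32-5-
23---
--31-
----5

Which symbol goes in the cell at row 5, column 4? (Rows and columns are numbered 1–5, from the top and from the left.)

3

(r1,c5) = 3
(r2,c3) = 1
(r2,c5) = 4
(r3,c3) = 5
(r3,c4) = 4
(r3,c5) = 1
(r4,c2) = 4
(r4,c5) = 2
(r5,c1) = 4
(r5,c2) = 1
(r5,c3) = 2
(r5,c4) = 3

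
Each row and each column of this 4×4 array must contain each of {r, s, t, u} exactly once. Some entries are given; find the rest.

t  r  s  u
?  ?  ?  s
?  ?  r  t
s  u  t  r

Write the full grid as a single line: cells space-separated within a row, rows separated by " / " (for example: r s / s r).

t r s u / r t u s / u s r t / s u t r

row 2 has {s}; column 2 has {r,u} — only t is left for (r2,c2).
row 2 has {s,t}; column 3 has {r,s,t} — only u is left for (r2,c3).
row 3 has {r,t}; column 1 has {s,t} — only u is left for (r3,c1).
row 3 has {r,t,u}; column 2 has {r,t,u} — only s is left for (r3,c2).
row 2 has {s,t,u}; column 1 has {s,t,u} — only r is left for (r2,c1).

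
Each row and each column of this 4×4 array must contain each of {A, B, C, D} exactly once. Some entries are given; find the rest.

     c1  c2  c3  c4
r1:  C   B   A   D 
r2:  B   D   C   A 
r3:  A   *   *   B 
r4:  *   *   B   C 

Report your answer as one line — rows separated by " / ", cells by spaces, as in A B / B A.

C B A D / B D C A / A C D B / D A B C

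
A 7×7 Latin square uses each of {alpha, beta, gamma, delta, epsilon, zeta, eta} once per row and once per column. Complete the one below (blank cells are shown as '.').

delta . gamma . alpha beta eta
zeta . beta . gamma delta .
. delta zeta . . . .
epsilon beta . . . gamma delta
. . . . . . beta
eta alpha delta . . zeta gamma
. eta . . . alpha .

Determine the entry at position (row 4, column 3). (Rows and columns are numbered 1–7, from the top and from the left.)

(r2,c2) = epsilon
(r2,c7) = alpha
(r3,c7) = epsilon
(r7,c3) = epsilon
(r7,c7) = zeta
(r1,c2) = zeta
(r1,c4) = epsilon
(r2,c4) = eta
(r3,c6) = eta
(r5,c2) = gamma
(r5,c6) = epsilon
(r6,c4) = beta
(r6,c5) = epsilon
(r3,c5) = beta
(r5,c1) = alpha
(r5,c3) = eta
(r7,c5) = delta
(r3,c1) = gamma
(r3,c4) = alpha
(r4,c3) = alpha

alpha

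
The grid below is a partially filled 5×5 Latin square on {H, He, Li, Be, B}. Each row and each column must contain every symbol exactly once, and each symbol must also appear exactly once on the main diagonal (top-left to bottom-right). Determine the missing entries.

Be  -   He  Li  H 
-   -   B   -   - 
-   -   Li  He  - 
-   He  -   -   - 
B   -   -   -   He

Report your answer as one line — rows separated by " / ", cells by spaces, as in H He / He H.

Be B He Li H / He H B Be Li / H Be Li He B / Li He H B Be / B Li Be H He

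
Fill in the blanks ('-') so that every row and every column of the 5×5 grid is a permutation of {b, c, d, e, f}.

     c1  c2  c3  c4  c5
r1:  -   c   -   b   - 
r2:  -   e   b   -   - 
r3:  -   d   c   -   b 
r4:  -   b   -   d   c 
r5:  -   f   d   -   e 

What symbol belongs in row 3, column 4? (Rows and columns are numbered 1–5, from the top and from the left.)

e

(r5,c4): row 5 has {d,e,f}; column 4 has {b,d}, so it must be c.
(r2,c4): row 2 has {b,e}; column 4 has {b,c,d}, so it must be f.
(r2,c5): row 2 has {b,e,f}; column 5 has {b,c,e}, so it must be d.
(r3,c4): row 3 has {b,c,d}; column 4 has {b,c,d,f}, so it must be e.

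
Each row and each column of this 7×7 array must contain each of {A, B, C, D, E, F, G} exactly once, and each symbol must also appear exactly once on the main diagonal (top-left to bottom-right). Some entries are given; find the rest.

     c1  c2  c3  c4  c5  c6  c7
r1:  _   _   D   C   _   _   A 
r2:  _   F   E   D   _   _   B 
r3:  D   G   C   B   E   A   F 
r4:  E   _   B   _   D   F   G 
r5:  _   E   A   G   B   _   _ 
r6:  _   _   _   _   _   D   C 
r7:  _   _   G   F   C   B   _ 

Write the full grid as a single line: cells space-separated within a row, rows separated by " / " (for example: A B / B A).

G B D C F E A / C F E D A G B / D G C B E A F / E C B A D F G / F E A G B C D / B A F E G D C / A D G F C B E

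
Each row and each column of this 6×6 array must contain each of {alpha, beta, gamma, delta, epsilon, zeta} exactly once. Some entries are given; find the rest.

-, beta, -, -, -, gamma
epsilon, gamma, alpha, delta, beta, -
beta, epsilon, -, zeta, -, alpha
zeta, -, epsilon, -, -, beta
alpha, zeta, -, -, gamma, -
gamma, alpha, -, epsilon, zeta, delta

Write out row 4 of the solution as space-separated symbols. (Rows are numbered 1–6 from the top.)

zeta delta epsilon gamma alpha beta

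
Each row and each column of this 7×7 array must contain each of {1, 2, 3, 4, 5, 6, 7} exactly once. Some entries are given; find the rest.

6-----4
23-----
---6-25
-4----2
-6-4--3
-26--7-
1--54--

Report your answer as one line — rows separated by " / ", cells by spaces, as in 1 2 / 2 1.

6 5 7 2 3 1 4 / 2 3 5 1 6 4 7 / 3 1 4 6 7 2 5 / 5 4 3 7 1 6 2 / 7 6 1 4 2 5 3 / 4 2 6 3 5 7 1 / 1 7 2 5 4 3 6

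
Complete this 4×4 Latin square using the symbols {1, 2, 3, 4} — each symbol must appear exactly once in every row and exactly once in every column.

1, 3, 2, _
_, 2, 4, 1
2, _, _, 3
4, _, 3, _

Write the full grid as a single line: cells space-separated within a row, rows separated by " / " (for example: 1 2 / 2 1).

(r1,c4) = 4
(r2,c1) = 3
(r3,c3) = 1
(r4,c2) = 1
(r4,c4) = 2
(r3,c2) = 4

1 3 2 4 / 3 2 4 1 / 2 4 1 3 / 4 1 3 2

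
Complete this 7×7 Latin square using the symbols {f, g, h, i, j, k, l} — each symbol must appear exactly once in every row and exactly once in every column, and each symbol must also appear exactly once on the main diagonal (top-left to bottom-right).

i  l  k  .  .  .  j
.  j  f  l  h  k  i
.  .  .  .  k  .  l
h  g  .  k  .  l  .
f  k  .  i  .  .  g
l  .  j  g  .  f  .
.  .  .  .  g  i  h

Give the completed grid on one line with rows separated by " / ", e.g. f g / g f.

(r1,c5): row 1 has {i,j,k,l}; column 5 has {g,h,k}, so it must be f.
(r2,c1): row 2 has {f,h,i,j,k,l}; column 1 has {f,h,i,l}, so it must be g.
(r3,c1): row 3 has {k,l}; column 1 has {f,g,h,i,l}, so it must be j.
(r3,c3): row 3 has {j,k,l}; column 3 has {f,j,k}; the diagonal has {f,h,i,j,k}, so it must be g.
(r3,c6): row 3 has {g,j,k,l}; column 6 has {f,i,k,l}, so it must be h.
(r4,c3): row 4 has {g,h,k,l}; column 3 has {f,g,j,k}, so it must be i.
(r4,c5): row 4 has {g,h,i,k,l}; column 5 has {f,g,h,k}, so it must be j.
(r4,c7): row 4 has {g,h,i,j,k,l}; column 7 has {g,h,i,j,l}, so it must be f.
(r5,c5): row 5 has {f,g,i,k}; column 5 has {f,g,h,j,k}; the diagonal has {f,g,h,i,j,k}, so it must be l.
(r5,c6): row 5 has {f,g,i,k,l}; column 6 has {f,h,i,k,l}, so it must be j.
(r6,c5): row 6 has {f,g,j,l}; column 5 has {f,g,h,j,k,l}, so it must be i.
(r6,c7): row 6 has {f,g,i,j,l}; column 7 has {f,g,h,i,j,l}, so it must be k.
(r7,c1): row 7 has {g,h,i}; column 1 has {f,g,h,i,j,l}, so it must be k.
(r7,c2): row 7 has {g,h,i,k}; column 2 has {g,j,k,l}, so it must be f.
(r7,c3): row 7 has {f,g,h,i,k}; column 3 has {f,g,i,j,k}, so it must be l.
(r7,c4): row 7 has {f,g,h,i,k,l}; column 4 has {g,i,k,l}, so it must be j.
(r1,c4): row 1 has {f,i,j,k,l}; column 4 has {g,i,j,k,l}, so it must be h.
(r1,c6): row 1 has {f,h,i,j,k,l}; column 6 has {f,h,i,j,k,l}, so it must be g.
(r3,c2): row 3 has {g,h,j,k,l}; column 2 has {f,g,j,k,l}, so it must be i.
(r3,c4): row 3 has {g,h,i,j,k,l}; column 4 has {g,h,i,j,k,l}, so it must be f.
(r5,c3): row 5 has {f,g,i,j,k,l}; column 3 has {f,g,i,j,k,l}, so it must be h.
(r6,c2): row 6 has {f,g,i,j,k,l}; column 2 has {f,g,i,j,k,l}, so it must be h.

i l k h f g j / g j f l h k i / j i g f k h l / h g i k j l f / f k h i l j g / l h j g i f k / k f l j g i h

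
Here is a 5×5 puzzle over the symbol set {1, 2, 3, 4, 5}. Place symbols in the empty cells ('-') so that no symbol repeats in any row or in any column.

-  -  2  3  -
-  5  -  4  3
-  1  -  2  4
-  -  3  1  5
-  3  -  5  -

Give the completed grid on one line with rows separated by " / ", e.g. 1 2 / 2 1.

row 1 has {2,3}; column 2 has {1,3,5} — only 4 is left for (r1,c2).
row 1 has {2,3,4}; column 5 has {3,4,5} — only 1 is left for (r1,c5).
row 2 has {3,4,5}; column 3 has {2,3} — only 1 is left for (r2,c3).
row 3 has {1,2,4}; column 3 has {1,2,3} — only 5 is left for (r3,c3).
row 4 has {1,3,5}; column 2 has {1,3,4,5} — only 2 is left for (r4,c2).
row 5 has {3,5}; column 3 has {1,2,3,5} — only 4 is left for (r5,c3).
row 5 has {3,4,5}; column 5 has {1,3,4,5} — only 2 is left for (r5,c5).
row 1 has {1,2,3,4}; column 1 is empty so far — only 5 is left for (r1,c1).
row 2 has {1,3,4,5}; column 1 has {5} — only 2 is left for (r2,c1).
row 3 has {1,2,4,5}; column 1 has {2,5} — only 3 is left for (r3,c1).
row 4 has {1,2,3,5}; column 1 has {2,3,5} — only 4 is left for (r4,c1).
row 5 has {2,3,4,5}; column 1 has {2,3,4,5} — only 1 is left for (r5,c1).

5 4 2 3 1 / 2 5 1 4 3 / 3 1 5 2 4 / 4 2 3 1 5 / 1 3 4 5 2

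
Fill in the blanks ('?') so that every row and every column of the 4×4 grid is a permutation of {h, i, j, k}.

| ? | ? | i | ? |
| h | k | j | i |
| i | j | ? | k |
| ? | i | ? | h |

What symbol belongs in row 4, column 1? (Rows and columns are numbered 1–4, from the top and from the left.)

j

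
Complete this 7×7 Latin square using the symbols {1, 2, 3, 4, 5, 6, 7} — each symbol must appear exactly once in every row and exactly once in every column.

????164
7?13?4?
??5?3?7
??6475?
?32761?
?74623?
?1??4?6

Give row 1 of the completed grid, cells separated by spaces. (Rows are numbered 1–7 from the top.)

3 5 7 2 1 6 4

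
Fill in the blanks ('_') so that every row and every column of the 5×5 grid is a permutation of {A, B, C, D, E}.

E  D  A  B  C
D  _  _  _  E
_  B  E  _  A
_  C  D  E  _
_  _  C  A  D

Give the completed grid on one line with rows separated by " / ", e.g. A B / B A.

(r2,c2): row 2 has {D,E}; column 2 has {B,C,D}, so it must be A.
(r2,c3): row 2 has {A,D,E}; column 3 has {A,C,D,E}, so it must be B.
(r2,c4): row 2 has {A,B,D,E}; column 4 has {A,B,E}, so it must be C.
(r3,c1): row 3 has {A,B,E}; column 1 has {D,E}, so it must be C.
(r3,c4): row 3 has {A,B,C,E}; column 4 has {A,B,C,E}, so it must be D.
(r4,c5): row 4 has {C,D,E}; column 5 has {A,C,D,E}, so it must be B.
(r5,c1): row 5 has {A,C,D}; column 1 has {C,D,E}, so it must be B.
(r5,c2): row 5 has {A,B,C,D}; column 2 has {A,B,C,D}, so it must be E.
(r4,c1): row 4 has {B,C,D,E}; column 1 has {B,C,D,E}, so it must be A.

E D A B C / D A B C E / C B E D A / A C D E B / B E C A D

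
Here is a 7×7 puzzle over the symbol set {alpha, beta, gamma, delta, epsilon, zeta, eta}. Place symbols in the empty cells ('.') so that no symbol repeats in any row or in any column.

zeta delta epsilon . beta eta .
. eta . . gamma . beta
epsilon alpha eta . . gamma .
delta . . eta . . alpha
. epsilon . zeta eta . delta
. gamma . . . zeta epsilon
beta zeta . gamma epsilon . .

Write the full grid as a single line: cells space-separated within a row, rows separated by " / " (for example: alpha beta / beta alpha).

(r1,c4): row 1 has {beta,delta,epsilon,zeta,eta}; column 4 has {gamma,zeta,eta}, so it must be alpha.
(r1,c7): row 1 has {alpha,beta,delta,epsilon,zeta,eta}; column 7 has {alpha,beta,delta,epsilon}, so it must be gamma.
(r2,c1): row 2 has {beta,gamma,eta}; column 1 has {beta,delta,epsilon,zeta}, so it must be alpha.
(r3,c7): row 3 has {alpha,gamma,epsilon,eta}; column 7 has {alpha,beta,gamma,delta,epsilon}, so it must be zeta.
(r4,c2): row 4 has {alpha,delta,eta}; column 2 has {alpha,gamma,delta,epsilon,zeta,eta}, so it must be beta.
(r4,c5): row 4 has {alpha,beta,delta,eta}; column 5 has {beta,gamma,epsilon,eta}, so it must be zeta.
(r4,c6): row 4 has {alpha,beta,delta,zeta,eta}; column 6 has {gamma,zeta,eta}, so it must be epsilon.
(r5,c1): row 5 has {delta,epsilon,zeta,eta}; column 1 has {alpha,beta,delta,epsilon,zeta}, so it must be gamma.
(r6,c1): row 6 has {gamma,epsilon,zeta}; column 1 has {alpha,beta,gamma,delta,epsilon,zeta}, so it must be eta.
(r7,c7): row 7 has {beta,gamma,epsilon,zeta}; column 7 has {alpha,beta,gamma,delta,epsilon,zeta}, so it must be eta.
(r2,c6): row 2 has {alpha,beta,gamma,eta}; column 6 has {gamma,epsilon,zeta,eta}, so it must be delta.
(r3,c5): row 3 has {alpha,gamma,epsilon,zeta,eta}; column 5 has {beta,gamma,epsilon,zeta,eta}, so it must be delta.
(r4,c3): row 4 has {alpha,beta,delta,epsilon,zeta,eta}; column 3 has {epsilon,eta}, so it must be gamma.
(r6,c5): row 6 has {gamma,epsilon,zeta,eta}; column 5 has {beta,gamma,delta,epsilon,zeta,eta}, so it must be alpha.
(r7,c6): row 7 has {beta,gamma,epsilon,zeta,eta}; column 6 has {gamma,delta,epsilon,zeta,eta}, so it must be alpha.
(r2,c3): row 2 has {alpha,beta,gamma,delta,eta}; column 3 has {gamma,epsilon,eta}, so it must be zeta.
(r2,c4): row 2 has {alpha,beta,gamma,delta,zeta,eta}; column 4 has {alpha,gamma,zeta,eta}, so it must be epsilon.
(r3,c4): row 3 has {alpha,gamma,delta,epsilon,zeta,eta}; column 4 has {alpha,gamma,epsilon,zeta,eta}, so it must be beta.
(r5,c6): row 5 has {gamma,delta,epsilon,zeta,eta}; column 6 has {alpha,gamma,delta,epsilon,zeta,eta}, so it must be beta.
(r6,c4): row 6 has {alpha,gamma,epsilon,zeta,eta}; column 4 has {alpha,beta,gamma,epsilon,zeta,eta}, so it must be delta.
(r7,c3): row 7 has {alpha,beta,gamma,epsilon,zeta,eta}; column 3 has {gamma,epsilon,zeta,eta}, so it must be delta.
(r5,c3): row 5 has {beta,gamma,delta,epsilon,zeta,eta}; column 3 has {gamma,delta,epsilon,zeta,eta}, so it must be alpha.
(r6,c3): row 6 has {alpha,gamma,delta,epsilon,zeta,eta}; column 3 has {alpha,gamma,delta,epsilon,zeta,eta}, so it must be beta.

zeta delta epsilon alpha beta eta gamma / alpha eta zeta epsilon gamma delta beta / epsilon alpha eta beta delta gamma zeta / delta beta gamma eta zeta epsilon alpha / gamma epsilon alpha zeta eta beta delta / eta gamma beta delta alpha zeta epsilon / beta zeta delta gamma epsilon alpha eta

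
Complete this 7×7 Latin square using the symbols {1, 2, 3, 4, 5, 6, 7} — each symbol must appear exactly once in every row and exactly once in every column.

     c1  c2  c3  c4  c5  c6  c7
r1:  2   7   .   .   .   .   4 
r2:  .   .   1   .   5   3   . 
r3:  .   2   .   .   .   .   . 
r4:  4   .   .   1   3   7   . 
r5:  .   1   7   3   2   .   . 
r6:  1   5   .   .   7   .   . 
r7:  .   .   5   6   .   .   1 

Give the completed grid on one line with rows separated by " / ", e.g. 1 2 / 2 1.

At row 1, column 4: row 1 has {2,4,7}; column 4 has {1,3,6}; that leaves 5.
At row 4, column 2: row 4 has {1,3,4,7}; column 2 has {1,2,5,7}; that leaves 6.
At row 4, column 3: row 4 has {1,3,4,6,7}; column 3 has {1,5,7}; that leaves 2.
At row 4, column 7: row 4 has {1,2,3,4,6,7}; column 7 has {1,4}; that leaves 5.
At row 5, column 7: row 5 has {1,2,3,7}; column 7 has {1,4,5}; that leaves 6.
At row 7, column 5: row 7 has {1,5,6}; column 5 has {2,3,5,7}; that leaves 4.
At row 7, column 6: row 7 has {1,4,5,6}; column 6 has {3,7}; that leaves 2.
At row 2, column 2: row 2 has {1,3,5}; column 2 has {1,2,5,6,7}; that leaves 4.
At row 5, column 1: row 5 has {1,2,3,6,7}; column 1 has {1,2,4}; that leaves 5.
At row 5, column 6: row 5 has {1,2,3,5,6,7}; column 6 has {2,3,7}; that leaves 4.
At row 6, column 6: row 6 has {1,5,7}; column 6 has {2,3,4,7}; that leaves 6.
At row 7, column 2: row 7 has {1,2,4,5,6}; column 2 has {1,2,4,5,6,7}; that leaves 3.
At row 1, column 6: row 1 has {2,4,5,7}; column 6 has {2,3,4,6,7}; that leaves 1.
At row 3, column 6: row 3 has {2}; column 6 has {1,2,3,4,6,7}; that leaves 5.
At row 7, column 1: row 7 has {1,2,3,4,5,6}; column 1 has {1,2,4,5}; that leaves 7.
At row 1, column 5: row 1 has {1,2,4,5,7}; column 5 has {2,3,4,5,7}; that leaves 6.
At row 2, column 1: row 2 has {1,3,4,5}; column 1 has {1,2,4,5,7}; that leaves 6.
At row 3, column 1: row 3 has {2,5}; column 1 has {1,2,4,5,6,7}; that leaves 3.
At row 3, column 5: row 3 has {2,3,5}; column 5 has {2,3,4,5,6,7}; that leaves 1.
At row 3, column 7: row 3 has {1,2,3,5}; column 7 has {1,4,5,6}; that leaves 7.
At row 1, column 3: row 1 has {1,2,4,5,6,7}; column 3 has {1,2,5,7}; that leaves 3.
At row 2, column 7: row 2 has {1,3,4,5,6}; column 7 has {1,4,5,6,7}; that leaves 2.
At row 3, column 4: row 3 has {1,2,3,5,7}; column 4 has {1,3,5,6}; that leaves 4.
At row 6, column 3: row 6 has {1,5,6,7}; column 3 has {1,2,3,5,7}; that leaves 4.
At row 6, column 4: row 6 has {1,4,5,6,7}; column 4 has {1,3,4,5,6}; that leaves 2.
At row 6, column 7: row 6 has {1,2,4,5,6,7}; column 7 has {1,2,4,5,6,7}; that leaves 3.
At row 2, column 4: row 2 has {1,2,3,4,5,6}; column 4 has {1,2,3,4,5,6}; that leaves 7.
At row 3, column 3: row 3 has {1,2,3,4,5,7}; column 3 has {1,2,3,4,5,7}; that leaves 6.

2 7 3 5 6 1 4 / 6 4 1 7 5 3 2 / 3 2 6 4 1 5 7 / 4 6 2 1 3 7 5 / 5 1 7 3 2 4 6 / 1 5 4 2 7 6 3 / 7 3 5 6 4 2 1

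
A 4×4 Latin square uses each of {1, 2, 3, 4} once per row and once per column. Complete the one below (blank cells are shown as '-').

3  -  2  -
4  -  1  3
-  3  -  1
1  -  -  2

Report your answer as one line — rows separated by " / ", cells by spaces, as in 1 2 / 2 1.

3 1 2 4 / 4 2 1 3 / 2 3 4 1 / 1 4 3 2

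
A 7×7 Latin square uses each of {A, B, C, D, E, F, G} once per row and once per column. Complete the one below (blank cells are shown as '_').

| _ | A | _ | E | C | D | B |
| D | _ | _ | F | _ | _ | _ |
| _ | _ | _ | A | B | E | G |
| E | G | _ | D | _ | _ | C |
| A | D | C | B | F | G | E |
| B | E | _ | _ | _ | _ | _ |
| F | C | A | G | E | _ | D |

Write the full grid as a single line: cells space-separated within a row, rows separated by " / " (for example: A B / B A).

G A F E C D B / D B E F G C A / C F D A B E G / E G B D A F C / A D C B F G E / B E G C D A F / F C A G E B D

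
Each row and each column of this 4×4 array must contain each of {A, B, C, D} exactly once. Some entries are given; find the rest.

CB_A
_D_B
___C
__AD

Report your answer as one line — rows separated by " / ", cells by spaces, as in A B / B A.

C B D A / A D C B / D A B C / B C A D

Cell (r1,c3): row 1 has {A,B,C}; column 3 has {A} → D.
Cell (r2,c1): row 2 has {B,D}; column 1 has {C} → A.
Cell (r2,c3): row 2 has {A,B,D}; column 3 has {A,D} → C.
Cell (r3,c2): row 3 has {C}; column 2 has {B,D} → A.
Cell (r3,c3): row 3 has {A,C}; column 3 has {A,C,D} → B.
Cell (r4,c1): row 4 has {A,D}; column 1 has {A,C} → B.
Cell (r4,c2): row 4 has {A,B,D}; column 2 has {A,B,D} → C.
Cell (r3,c1): row 3 has {A,B,C}; column 1 has {A,B,C} → D.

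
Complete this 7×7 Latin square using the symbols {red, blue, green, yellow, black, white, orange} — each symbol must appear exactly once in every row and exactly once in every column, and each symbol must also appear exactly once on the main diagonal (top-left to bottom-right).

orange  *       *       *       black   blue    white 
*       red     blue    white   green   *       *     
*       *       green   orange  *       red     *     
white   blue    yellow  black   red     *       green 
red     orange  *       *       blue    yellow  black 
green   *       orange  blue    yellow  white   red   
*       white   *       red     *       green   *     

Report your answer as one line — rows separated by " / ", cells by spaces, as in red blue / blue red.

orange green red yellow black blue white / yellow red blue white green black orange / black yellow green orange white red blue / white blue yellow black red orange green / red orange white green blue yellow black / green black orange blue yellow white red / blue white black red orange green yellow

row 1 has {blue,black,white,orange}; column 3 has {blue,green,yellow,orange} — only red is left for (r1,c3).
row 3 has {red,green,orange}; column 5 has {red,blue,green,yellow,black} — only white is left for (r3,c5).
row 4 has {red,blue,green,yellow,black,white}; column 6 has {red,blue,green,yellow,white} — only orange is left for (r4,c6).
row 5 has {red,blue,yellow,black,orange}; column 3 has {red,blue,green,yellow,orange} — only white is left for (r5,c3).
row 5 has {red,blue,yellow,black,white,orange}; column 4 has {red,blue,black,white,orange} — only green is left for (r5,c4).
row 6 has {red,blue,green,yellow,white,orange}; column 2 has {red,blue,white,orange} — only black is left for (r6,c2).
row 7 has {red,green,white}; column 3 has {red,blue,green,yellow,white,orange} — only black is left for (r7,c3).
row 7 has {red,green,black,white}; column 5 has {red,blue,green,yellow,black,white} — only orange is left for (r7,c5).
row 7 has {red,green,black,white,orange}; column 7 has {red,green,black,white}; the diagonal has {red,blue,green,black,white,orange} — only yellow is left for (r7,c7).
row 1 has {red,blue,black,white,orange}; column 4 has {red,blue,green,black,white,orange} — only yellow is left for (r1,c4).
row 2 has {red,blue,green,white}; column 6 has {red,blue,green,yellow,white,orange} — only black is left for (r2,c6).
row 2 has {red,blue,green,black,white}; column 7 has {red,green,yellow,black,white} — only orange is left for (r2,c7).
row 3 has {red,green,white,orange}; column 2 has {red,blue,black,white,orange} — only yellow is left for (r3,c2).
row 3 has {red,green,yellow,white,orange}; column 7 has {red,green,yellow,black,white,orange} — only blue is left for (r3,c7).
row 7 has {red,green,yellow,black,white,orange}; column 1 has {red,green,white,orange} — only blue is left for (r7,c1).
row 1 has {red,blue,yellow,black,white,orange}; column 2 has {red,blue,yellow,black,white,orange} — only green is left for (r1,c2).
row 2 has {red,blue,green,black,white,orange}; column 1 has {red,blue,green,white,orange} — only yellow is left for (r2,c1).
row 3 has {red,blue,green,yellow,white,orange}; column 1 has {red,blue,green,yellow,white,orange} — only black is left for (r3,c1).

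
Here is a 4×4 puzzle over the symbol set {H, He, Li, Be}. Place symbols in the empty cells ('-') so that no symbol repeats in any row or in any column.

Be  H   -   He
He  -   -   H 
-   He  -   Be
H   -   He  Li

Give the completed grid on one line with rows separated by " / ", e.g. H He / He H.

Be H Li He / He Li Be H / Li He H Be / H Be He Li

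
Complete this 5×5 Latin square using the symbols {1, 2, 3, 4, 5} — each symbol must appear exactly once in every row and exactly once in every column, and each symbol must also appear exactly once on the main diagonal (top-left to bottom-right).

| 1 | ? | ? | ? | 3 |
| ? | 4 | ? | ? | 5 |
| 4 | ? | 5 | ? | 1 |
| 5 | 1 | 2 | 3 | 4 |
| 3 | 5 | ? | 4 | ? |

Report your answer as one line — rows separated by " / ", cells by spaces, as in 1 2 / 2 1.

1 2 4 5 3 / 2 4 3 1 5 / 4 3 5 2 1 / 5 1 2 3 4 / 3 5 1 4 2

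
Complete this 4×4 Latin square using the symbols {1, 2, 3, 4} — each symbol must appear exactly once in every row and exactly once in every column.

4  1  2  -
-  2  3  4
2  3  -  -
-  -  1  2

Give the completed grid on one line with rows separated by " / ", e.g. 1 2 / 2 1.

4 1 2 3 / 1 2 3 4 / 2 3 4 1 / 3 4 1 2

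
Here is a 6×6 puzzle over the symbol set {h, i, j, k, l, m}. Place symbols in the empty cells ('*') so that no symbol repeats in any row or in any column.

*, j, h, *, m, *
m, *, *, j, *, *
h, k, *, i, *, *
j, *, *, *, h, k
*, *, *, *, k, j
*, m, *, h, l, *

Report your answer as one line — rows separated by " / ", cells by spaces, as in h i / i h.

i j h k m l / m l k j i h / h k l i j m / j i m l h k / l h i m k j / k m j h l i

Cell (r2,c5): row 2 has {j,m}; column 5 has {h,k,l,m} → i.
Cell (r3,c5): row 3 has {h,i,k}; column 5 has {h,i,k,l,m} → j.
Cell (r6,c6): row 6 has {h,l,m}; column 6 has {j,k} → i.
Cell (r1,c6): row 1 has {h,j,m}; column 6 has {i,j,k} → l.
Cell (r2,c6): row 2 has {i,j,m}; column 6 has {i,j,k,l} → h.
Cell (r3,c6): row 3 has {h,i,j,k}; column 6 has {h,i,j,k,l} → m.
Cell (r6,c1): row 6 has {h,i,l,m}; column 1 has {h,j,m} → k.
Cell (r6,c3): row 6 has {h,i,k,l,m}; column 3 has {h} → j.
Cell (r1,c1): row 1 has {h,j,l,m}; column 1 has {h,j,k,m} → i.
Cell (r1,c4): row 1 has {h,i,j,l,m}; column 4 has {h,i,j} → k.
Cell (r2,c2): row 2 has {h,i,j,m}; column 2 has {j,k,m} → l.
Cell (r2,c3): row 2 has {h,i,j,l,m}; column 3 has {h,j} → k.
Cell (r3,c3): row 3 has {h,i,j,k,m}; column 3 has {h,j,k} → l.
Cell (r4,c2): row 4 has {h,j,k}; column 2 has {j,k,l,m} → i.
Cell (r4,c3): row 4 has {h,i,j,k}; column 3 has {h,j,k,l} → m.
Cell (r4,c4): row 4 has {h,i,j,k,m}; column 4 has {h,i,j,k} → l.
Cell (r5,c1): row 5 has {j,k}; column 1 has {h,i,j,k,m} → l.
Cell (r5,c2): row 5 has {j,k,l}; column 2 has {i,j,k,l,m} → h.
Cell (r5,c3): row 5 has {h,j,k,l}; column 3 has {h,j,k,l,m} → i.
Cell (r5,c4): row 5 has {h,i,j,k,l}; column 4 has {h,i,j,k,l} → m.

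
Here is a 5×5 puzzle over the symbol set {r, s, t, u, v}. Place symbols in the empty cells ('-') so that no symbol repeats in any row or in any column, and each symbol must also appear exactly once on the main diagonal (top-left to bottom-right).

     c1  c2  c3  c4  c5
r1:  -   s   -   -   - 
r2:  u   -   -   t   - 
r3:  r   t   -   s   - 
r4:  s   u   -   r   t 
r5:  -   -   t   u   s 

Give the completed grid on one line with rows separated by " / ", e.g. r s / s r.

t s r v u / u v s t r / r t u s v / s u v r t / v r t u s

(r1,c4) = v
(r2,c2) = v
(r2,c5) = r
(r3,c3) = u
(r3,c5) = v
(r4,c3) = v
(r5,c1) = v
(r5,c2) = r
(r1,c1) = t
(r1,c3) = r
(r1,c5) = u
(r2,c3) = s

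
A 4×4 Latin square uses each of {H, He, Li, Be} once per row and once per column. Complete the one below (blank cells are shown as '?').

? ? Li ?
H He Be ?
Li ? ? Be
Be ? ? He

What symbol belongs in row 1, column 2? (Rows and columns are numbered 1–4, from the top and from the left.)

(r1,c1) = He
(r1,c4) = H
(r2,c4) = Li
(r3,c2) = H
(r3,c3) = He
(r4,c2) = Li
(r4,c3) = H
(r1,c2) = Be

Be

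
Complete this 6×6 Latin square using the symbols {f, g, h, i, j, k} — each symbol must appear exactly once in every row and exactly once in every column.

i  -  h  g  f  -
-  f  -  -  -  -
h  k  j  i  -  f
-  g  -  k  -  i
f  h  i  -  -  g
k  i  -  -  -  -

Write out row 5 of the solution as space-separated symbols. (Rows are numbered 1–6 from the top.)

f h i j k g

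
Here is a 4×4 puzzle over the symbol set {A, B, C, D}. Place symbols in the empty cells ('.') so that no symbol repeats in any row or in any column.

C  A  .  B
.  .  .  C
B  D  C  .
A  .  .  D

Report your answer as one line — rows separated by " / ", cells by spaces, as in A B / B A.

C A D B / D B A C / B D C A / A C B D

Cell (r1,c3): row 1 has {A,B,C}; column 3 has {C} → D.
Cell (r2,c1): row 2 has {C}; column 1 has {A,B,C} → D.
Cell (r2,c2): row 2 has {C,D}; column 2 has {A,D} → B.
Cell (r2,c3): row 2 has {B,C,D}; column 3 has {C,D} → A.
Cell (r3,c4): row 3 has {B,C,D}; column 4 has {B,C,D} → A.
Cell (r4,c2): row 4 has {A,D}; column 2 has {A,B,D} → C.
Cell (r4,c3): row 4 has {A,C,D}; column 3 has {A,C,D} → B.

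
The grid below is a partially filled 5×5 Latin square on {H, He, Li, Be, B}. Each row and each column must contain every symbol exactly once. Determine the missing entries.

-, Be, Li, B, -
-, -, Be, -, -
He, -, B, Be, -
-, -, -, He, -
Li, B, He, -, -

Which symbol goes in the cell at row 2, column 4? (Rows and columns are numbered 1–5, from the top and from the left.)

Li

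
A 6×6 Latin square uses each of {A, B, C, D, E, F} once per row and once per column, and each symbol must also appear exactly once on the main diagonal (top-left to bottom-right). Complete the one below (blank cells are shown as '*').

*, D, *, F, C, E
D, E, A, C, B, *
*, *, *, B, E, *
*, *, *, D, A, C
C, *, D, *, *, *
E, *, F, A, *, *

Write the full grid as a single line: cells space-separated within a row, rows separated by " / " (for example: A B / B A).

At row 1, column 3: row 1 has {C,D,E,F}; column 3 has {A,D,F}; that leaves B.
At row 2, column 6: row 2 has {A,B,C,D,E}; column 6 has {C,E}; that leaves F.
At row 3, column 3: row 3 has {B,E}; column 3 has {A,B,D,F}; the diagonal has {D,E}; that leaves C.
At row 4, column 3: row 4 has {A,C,D}; column 3 has {A,B,C,D,F}; that leaves E.
At row 5, column 4: row 5 has {C,D}; column 4 has {A,B,C,D,F}; that leaves E.
At row 5, column 5: row 5 has {C,D,E}; column 5 has {A,B,C,E}; the diagonal has {C,D,E}; that leaves F.
At row 6, column 5: row 6 has {A,E,F}; column 5 has {A,B,C,E,F}; that leaves D.
At row 6, column 6: row 6 has {A,D,E,F}; column 6 has {C,E,F}; the diagonal has {C,D,E,F}; that leaves B.
At row 1, column 1: row 1 has {B,C,D,E,F}; column 1 has {C,D,E}; the diagonal has {B,C,D,E,F}; that leaves A.
At row 3, column 1: row 3 has {B,C,E}; column 1 has {A,C,D,E}; that leaves F.
At row 3, column 2: row 3 has {B,C,E,F}; column 2 has {D,E}; that leaves A.
At row 3, column 6: row 3 has {A,B,C,E,F}; column 6 has {B,C,E,F}; that leaves D.
At row 4, column 1: row 4 has {A,C,D,E}; column 1 has {A,C,D,E,F}; that leaves B.
At row 4, column 2: row 4 has {A,B,C,D,E}; column 2 has {A,D,E}; that leaves F.
At row 5, column 2: row 5 has {C,D,E,F}; column 2 has {A,D,E,F}; that leaves B.
At row 5, column 6: row 5 has {B,C,D,E,F}; column 6 has {B,C,D,E,F}; that leaves A.
At row 6, column 2: row 6 has {A,B,D,E,F}; column 2 has {A,B,D,E,F}; that leaves C.

A D B F C E / D E A C B F / F A C B E D / B F E D A C / C B D E F A / E C F A D B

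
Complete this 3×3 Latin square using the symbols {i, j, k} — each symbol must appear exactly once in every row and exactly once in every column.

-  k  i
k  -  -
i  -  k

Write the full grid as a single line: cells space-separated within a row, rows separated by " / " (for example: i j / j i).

row 1 has {i,k}; column 1 has {i,k} — only j is left for (r1,c1).
row 2 has {k}; column 3 has {i,k} — only j is left for (r2,c3).
row 3 has {i,k}; column 2 has {k} — only j is left for (r3,c2).
row 2 has {j,k}; column 2 has {j,k} — only i is left for (r2,c2).

j k i / k i j / i j k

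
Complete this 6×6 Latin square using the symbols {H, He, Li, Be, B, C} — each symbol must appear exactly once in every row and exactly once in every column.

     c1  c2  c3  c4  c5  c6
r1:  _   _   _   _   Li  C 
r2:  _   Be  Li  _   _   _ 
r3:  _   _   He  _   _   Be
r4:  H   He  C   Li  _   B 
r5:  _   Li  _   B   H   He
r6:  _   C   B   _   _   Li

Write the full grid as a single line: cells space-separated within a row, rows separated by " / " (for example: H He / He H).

(r2,c6) = H
(r4,c5) = Be
(r5,c3) = Be
(r6,c5) = He
(r1,c3) = H
(r5,c1) = C
(r6,c1) = Be
(r6,c4) = H
(r1,c2) = B
(r3,c2) = H
(r3,c4) = C
(r3,c5) = B
(r1,c1) = He
(r1,c4) = Be
(r2,c1) = B
(r2,c4) = He
(r2,c5) = C
(r3,c1) = Li

He B H Be Li C / B Be Li He C H / Li H He C B Be / H He C Li Be B / C Li Be B H He / Be C B H He Li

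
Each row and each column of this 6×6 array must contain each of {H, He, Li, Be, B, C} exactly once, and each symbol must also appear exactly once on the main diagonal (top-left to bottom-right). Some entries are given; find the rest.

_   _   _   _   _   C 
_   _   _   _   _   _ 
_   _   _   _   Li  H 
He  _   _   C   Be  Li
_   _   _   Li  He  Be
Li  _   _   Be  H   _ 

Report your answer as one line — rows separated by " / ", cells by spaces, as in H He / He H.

H Be Li He B C / Be Li B H C He / C He Be B Li H / He B H C Be Li / B H C Li He Be / Li C He Be H B

(r1,c5) = B
(r2,c5) = C
(r6,c6) = B
(r2,c6) = He
(r3,c3) = Be
(r1,c1) = H
(r1,c4) = He
(r2,c2) = Li
(r3,c4) = B
(r1,c2) = Be
(r1,c3) = Li
(r2,c4) = H
(r3,c1) = C
(r3,c2) = He
(r5,c1) = B
(r6,c2) = C
(r6,c3) = He
(r2,c1) = Be
(r2,c3) = B
(r4,c3) = H
(r5,c2) = H
(r5,c3) = C
(r4,c2) = B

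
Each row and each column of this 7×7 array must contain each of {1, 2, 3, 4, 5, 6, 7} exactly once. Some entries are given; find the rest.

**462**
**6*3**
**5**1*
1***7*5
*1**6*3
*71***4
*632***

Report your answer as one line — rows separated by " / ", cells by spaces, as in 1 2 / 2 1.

7 5 4 6 2 3 1 / 5 4 6 1 3 7 2 / 3 2 5 7 4 1 6 / 1 3 2 4 7 6 5 / 2 1 7 5 6 4 3 / 6 7 1 3 5 2 4 / 4 6 3 2 1 5 7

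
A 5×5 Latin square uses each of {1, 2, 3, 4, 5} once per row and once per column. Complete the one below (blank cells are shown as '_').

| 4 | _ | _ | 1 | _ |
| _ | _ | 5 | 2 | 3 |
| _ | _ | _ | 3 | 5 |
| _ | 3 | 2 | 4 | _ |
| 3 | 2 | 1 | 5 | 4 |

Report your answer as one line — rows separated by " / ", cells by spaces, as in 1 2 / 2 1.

4 5 3 1 2 / 1 4 5 2 3 / 2 1 4 3 5 / 5 3 2 4 1 / 3 2 1 5 4

At row 1, column 2: row 1 has {1,4}; column 2 has {2,3}; that leaves 5.
At row 1, column 3: row 1 has {1,4,5}; column 3 has {1,2,5}; that leaves 3.
At row 1, column 5: row 1 has {1,3,4,5}; column 5 has {3,4,5}; that leaves 2.
At row 2, column 1: row 2 has {2,3,5}; column 1 has {3,4}; that leaves 1.
At row 2, column 2: row 2 has {1,2,3,5}; column 2 has {2,3,5}; that leaves 4.
At row 3, column 1: row 3 has {3,5}; column 1 has {1,3,4}; that leaves 2.
At row 3, column 2: row 3 has {2,3,5}; column 2 has {2,3,4,5}; that leaves 1.
At row 3, column 3: row 3 has {1,2,3,5}; column 3 has {1,2,3,5}; that leaves 4.
At row 4, column 1: row 4 has {2,3,4}; column 1 has {1,2,3,4}; that leaves 5.
At row 4, column 5: row 4 has {2,3,4,5}; column 5 has {2,3,4,5}; that leaves 1.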